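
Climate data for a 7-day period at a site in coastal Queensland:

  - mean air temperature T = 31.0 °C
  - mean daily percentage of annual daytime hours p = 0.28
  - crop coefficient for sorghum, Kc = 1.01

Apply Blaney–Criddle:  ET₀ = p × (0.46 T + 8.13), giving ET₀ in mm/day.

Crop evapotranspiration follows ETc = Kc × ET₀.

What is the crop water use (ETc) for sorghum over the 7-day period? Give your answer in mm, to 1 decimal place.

ET₀ = 0.28 × (0.46 × 31.0 + 8.13) = 0.28 × 22.390 = 6.2692 mm/d
ETc = Kc × ET₀ = 1.01 × 6.2692 = 6.3319 mm/d
Over 7 days: 6.3319 × 7 = 44.323 mm

44.3 mm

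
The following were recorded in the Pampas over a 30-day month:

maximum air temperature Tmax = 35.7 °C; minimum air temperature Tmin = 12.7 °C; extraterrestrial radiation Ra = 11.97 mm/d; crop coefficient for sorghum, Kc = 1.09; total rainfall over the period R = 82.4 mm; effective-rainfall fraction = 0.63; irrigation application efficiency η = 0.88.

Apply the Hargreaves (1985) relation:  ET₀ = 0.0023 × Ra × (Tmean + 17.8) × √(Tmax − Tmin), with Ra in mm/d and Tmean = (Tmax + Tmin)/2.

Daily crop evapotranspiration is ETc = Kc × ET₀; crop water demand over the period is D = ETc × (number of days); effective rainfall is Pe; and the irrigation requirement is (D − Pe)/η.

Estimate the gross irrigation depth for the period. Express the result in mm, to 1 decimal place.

147.1 mm

Tmean = (35.7 + 12.7)/2 = 24.20 °C
ET₀ = 0.0023 × 11.97 × (24.20 + 17.8) × √23.0 = 0.0023 × 11.97 × 42.00 × 4.7958 = 5.5454 mm/d
ETc = Kc × ET₀ = 1.09 × 5.5454 = 6.0445 mm/d
Crop demand D = ETc × 30 d = 6.0445 × 30 = 181.335 mm
Pe = 0.63 × 82.4 = 51.912 mm
D − Pe = 181.335 − 51.912 = 129.423 mm
Gross irrigation = 129.423 / 0.88 = 147.072 mm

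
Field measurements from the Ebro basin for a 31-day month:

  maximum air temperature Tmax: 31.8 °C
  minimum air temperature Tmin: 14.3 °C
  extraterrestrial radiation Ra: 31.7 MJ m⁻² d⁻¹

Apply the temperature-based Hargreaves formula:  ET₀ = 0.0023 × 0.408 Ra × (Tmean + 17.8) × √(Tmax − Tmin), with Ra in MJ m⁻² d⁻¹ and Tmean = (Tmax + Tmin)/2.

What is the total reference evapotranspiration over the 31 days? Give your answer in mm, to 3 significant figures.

158 mm

Tmean = (31.8 + 14.3)/2 = 23.05 °C
0.408 Ra = 0.408 × 31.7 = 12.9336 mm/d equivalent
ET₀ = 0.0023 × 12.9336 × (23.05 + 17.8) × √17.5 = 0.0023 × 12.9336 × 40.85 × 4.1833 = 5.0834 mm/d
Over 31 days: 5.0834 × 31 = 157.585 mm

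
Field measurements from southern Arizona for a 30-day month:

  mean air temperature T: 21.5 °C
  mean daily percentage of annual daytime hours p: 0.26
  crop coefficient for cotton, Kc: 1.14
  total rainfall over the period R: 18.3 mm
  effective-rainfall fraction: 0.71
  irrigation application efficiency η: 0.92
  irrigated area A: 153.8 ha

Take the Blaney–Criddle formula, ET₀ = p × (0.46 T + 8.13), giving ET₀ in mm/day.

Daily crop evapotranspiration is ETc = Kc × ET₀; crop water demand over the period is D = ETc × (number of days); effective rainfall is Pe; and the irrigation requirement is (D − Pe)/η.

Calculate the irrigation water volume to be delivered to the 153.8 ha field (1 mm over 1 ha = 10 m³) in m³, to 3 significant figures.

246000 m³

ET₀ = 0.26 × (0.46 × 21.5 + 8.13) = 0.26 × 18.020 = 4.6852 mm/d
ETc = Kc × ET₀ = 1.14 × 4.6852 = 5.3411 mm/d
Crop demand D = ETc × 30 d = 5.3411 × 30 = 160.233 mm
Pe = 0.71 × 18.3 = 12.993 mm
D − Pe = 160.233 − 12.993 = 147.240 mm
Gross irrigation = 147.240 / 0.92 = 160.043 mm
Volume = 160.043 mm × 153.8 ha × 10 = 246146.1 m³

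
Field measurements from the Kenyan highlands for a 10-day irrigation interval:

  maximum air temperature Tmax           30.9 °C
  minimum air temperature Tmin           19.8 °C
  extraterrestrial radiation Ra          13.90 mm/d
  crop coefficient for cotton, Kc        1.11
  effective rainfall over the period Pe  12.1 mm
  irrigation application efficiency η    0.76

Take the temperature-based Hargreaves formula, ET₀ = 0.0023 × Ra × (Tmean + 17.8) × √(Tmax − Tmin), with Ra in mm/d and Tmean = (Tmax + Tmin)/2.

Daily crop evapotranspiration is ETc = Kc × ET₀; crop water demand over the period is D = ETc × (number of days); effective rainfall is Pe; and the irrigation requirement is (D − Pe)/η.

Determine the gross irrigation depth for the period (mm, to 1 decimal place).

Tmean = (30.9 + 19.8)/2 = 25.35 °C
ET₀ = 0.0023 × 13.90 × (25.35 + 17.8) × √11.1 = 0.0023 × 13.90 × 43.15 × 3.3317 = 4.5961 mm/d
ETc = Kc × ET₀ = 1.11 × 4.5961 = 5.1017 mm/d
Crop demand D = ETc × 10 d = 5.1017 × 10 = 51.017 mm
D − Pe = 51.017 − 12.1 = 38.917 mm
Gross irrigation = 38.917 / 0.76 = 51.207 mm

51.2 mm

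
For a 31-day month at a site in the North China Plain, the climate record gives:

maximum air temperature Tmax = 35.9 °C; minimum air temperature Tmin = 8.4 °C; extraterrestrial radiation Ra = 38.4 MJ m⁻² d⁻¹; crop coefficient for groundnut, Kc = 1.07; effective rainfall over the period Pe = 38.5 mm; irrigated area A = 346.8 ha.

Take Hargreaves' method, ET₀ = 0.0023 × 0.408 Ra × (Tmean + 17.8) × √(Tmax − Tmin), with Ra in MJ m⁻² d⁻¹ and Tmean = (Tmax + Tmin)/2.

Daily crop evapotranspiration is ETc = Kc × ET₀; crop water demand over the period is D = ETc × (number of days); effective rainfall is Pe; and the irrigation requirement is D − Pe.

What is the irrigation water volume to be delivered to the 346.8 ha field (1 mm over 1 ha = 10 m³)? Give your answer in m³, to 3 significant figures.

Tmean = (35.9 + 8.4)/2 = 22.15 °C
0.408 Ra = 0.408 × 38.4 = 15.6672 mm/d equivalent
ET₀ = 0.0023 × 15.6672 × (22.15 + 17.8) × √27.5 = 0.0023 × 15.6672 × 39.95 × 5.2440 = 7.5492 mm/d
ETc = Kc × ET₀ = 1.07 × 7.5492 = 8.0776 mm/d
Crop demand D = ETc × 31 d = 8.0776 × 31 = 250.406 mm
D − Pe = 250.406 − 38.5 = 211.906 mm
Volume = 211.906 mm × 346.8 ha × 10 = 734890.0 m³

735000 m³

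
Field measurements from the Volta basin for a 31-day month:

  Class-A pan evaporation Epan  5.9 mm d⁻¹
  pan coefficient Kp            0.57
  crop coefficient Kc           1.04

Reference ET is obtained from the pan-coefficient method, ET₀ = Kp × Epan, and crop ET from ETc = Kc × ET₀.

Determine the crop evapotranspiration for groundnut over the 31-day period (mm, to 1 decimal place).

108.4 mm

ET₀ = 0.57 × 5.9 = 3.3630 mm/d
ETc = Kc × ET₀ = 1.04 × 3.3630 = 3.4975 mm/d
Over 31 days: 3.4975 × 31 = 108.423 mm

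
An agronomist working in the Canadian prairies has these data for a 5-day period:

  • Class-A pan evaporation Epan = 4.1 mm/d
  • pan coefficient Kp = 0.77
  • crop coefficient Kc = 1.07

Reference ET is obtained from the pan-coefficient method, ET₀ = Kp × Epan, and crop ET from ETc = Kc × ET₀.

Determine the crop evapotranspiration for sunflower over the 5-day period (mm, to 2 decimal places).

ET₀ = 0.77 × 4.1 = 3.1570 mm/d
ETc = Kc × ET₀ = 1.07 × 3.1570 = 3.3780 mm/d
Over 5 days: 3.3780 × 5 = 16.890 mm

16.89 mm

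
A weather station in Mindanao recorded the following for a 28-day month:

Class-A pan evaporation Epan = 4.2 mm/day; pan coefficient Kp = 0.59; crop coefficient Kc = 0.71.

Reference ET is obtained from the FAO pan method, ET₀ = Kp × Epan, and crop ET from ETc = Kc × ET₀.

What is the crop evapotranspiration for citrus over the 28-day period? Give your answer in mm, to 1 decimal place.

49.3 mm

ET₀ = 0.59 × 4.2 = 2.4780 mm/d
ETc = Kc × ET₀ = 0.71 × 2.4780 = 1.7594 mm/d
Over 28 days: 1.7594 × 28 = 49.263 mm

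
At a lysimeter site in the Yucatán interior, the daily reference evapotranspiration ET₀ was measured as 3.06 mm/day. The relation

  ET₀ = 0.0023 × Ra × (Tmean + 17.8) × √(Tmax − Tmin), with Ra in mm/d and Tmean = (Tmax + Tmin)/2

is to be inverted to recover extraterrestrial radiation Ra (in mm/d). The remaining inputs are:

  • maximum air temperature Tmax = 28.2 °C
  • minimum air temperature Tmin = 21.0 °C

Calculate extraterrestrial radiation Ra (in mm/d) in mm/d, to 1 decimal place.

11.7 mm/d

Tmean = 24.60 °C; √ΔT = 2.6833
Ra = ET₀ / [0.0023 × (Tmean+17.8) × √ΔT] = 3.06 / (0.0023 × 42.40 × 2.6833) = 11.694 mm/d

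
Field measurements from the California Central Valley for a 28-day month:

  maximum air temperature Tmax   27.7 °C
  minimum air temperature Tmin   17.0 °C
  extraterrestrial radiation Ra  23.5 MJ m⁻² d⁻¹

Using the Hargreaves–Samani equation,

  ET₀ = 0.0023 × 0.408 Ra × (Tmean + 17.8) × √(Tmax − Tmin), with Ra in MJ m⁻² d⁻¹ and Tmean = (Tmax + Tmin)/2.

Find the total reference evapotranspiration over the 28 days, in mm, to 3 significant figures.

81.1 mm

Tmean = (27.7 + 17.0)/2 = 22.35 °C
0.408 Ra = 0.408 × 23.5 = 9.5880 mm/d equivalent
ET₀ = 0.0023 × 9.5880 × (22.35 + 17.8) × √10.7 = 0.0023 × 9.5880 × 40.15 × 3.2711 = 2.8962 mm/d
Over 28 days: 2.8962 × 28 = 81.094 mm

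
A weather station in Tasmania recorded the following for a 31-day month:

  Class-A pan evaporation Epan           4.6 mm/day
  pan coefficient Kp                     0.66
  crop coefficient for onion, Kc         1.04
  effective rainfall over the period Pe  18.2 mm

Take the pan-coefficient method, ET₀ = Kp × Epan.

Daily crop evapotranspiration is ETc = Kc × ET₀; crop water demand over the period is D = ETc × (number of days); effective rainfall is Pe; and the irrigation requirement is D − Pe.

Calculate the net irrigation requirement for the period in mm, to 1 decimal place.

ET₀ = 0.66 × 4.6 = 3.0360 mm/d
ETc = Kc × ET₀ = 1.04 × 3.0360 = 3.1574 mm/d
Crop demand D = ETc × 31 d = 3.1574 × 31 = 97.879 mm
D − Pe = 97.879 − 18.2 = 79.679 mm

79.7 mm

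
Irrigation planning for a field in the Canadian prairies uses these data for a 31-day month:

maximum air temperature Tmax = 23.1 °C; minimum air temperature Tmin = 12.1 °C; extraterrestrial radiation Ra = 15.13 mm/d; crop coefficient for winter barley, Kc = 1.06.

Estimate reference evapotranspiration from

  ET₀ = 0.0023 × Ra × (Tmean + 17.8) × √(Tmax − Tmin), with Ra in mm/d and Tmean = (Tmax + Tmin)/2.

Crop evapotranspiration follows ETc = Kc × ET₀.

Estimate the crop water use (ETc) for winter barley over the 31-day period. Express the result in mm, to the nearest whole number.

134 mm

Tmean = (23.1 + 12.1)/2 = 17.60 °C
ET₀ = 0.0023 × 15.13 × (17.60 + 17.8) × √11.0 = 0.0023 × 15.13 × 35.40 × 3.3166 = 4.0857 mm/d
ETc = Kc × ET₀ = 1.06 × 4.0857 = 4.3308 mm/d
Over 31 days: 4.3308 × 31 = 134.255 mm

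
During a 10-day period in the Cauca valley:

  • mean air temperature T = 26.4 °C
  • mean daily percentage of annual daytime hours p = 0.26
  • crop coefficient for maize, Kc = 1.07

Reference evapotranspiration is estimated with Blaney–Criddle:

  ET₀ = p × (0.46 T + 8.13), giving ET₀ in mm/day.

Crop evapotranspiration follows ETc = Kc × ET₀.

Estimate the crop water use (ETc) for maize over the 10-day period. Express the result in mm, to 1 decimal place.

56.4 mm

ET₀ = 0.26 × (0.46 × 26.4 + 8.13) = 0.26 × 20.274 = 5.2712 mm/d
ETc = Kc × ET₀ = 1.07 × 5.2712 = 5.6402 mm/d
Over 10 days: 5.6402 × 10 = 56.402 mm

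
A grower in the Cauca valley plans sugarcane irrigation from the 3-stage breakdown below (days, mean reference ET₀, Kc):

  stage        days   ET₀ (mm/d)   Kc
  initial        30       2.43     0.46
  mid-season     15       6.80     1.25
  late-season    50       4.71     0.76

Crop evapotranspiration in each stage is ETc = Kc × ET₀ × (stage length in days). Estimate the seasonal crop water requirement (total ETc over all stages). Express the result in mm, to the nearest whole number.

340 mm

initial: 0.46 × 2.43 × 30 = 33.53 mm
mid-season: 1.25 × 6.80 × 15 = 127.50 mm
late-season: 0.76 × 4.71 × 50 = 178.98 mm
Seasonal total = 340.01 mm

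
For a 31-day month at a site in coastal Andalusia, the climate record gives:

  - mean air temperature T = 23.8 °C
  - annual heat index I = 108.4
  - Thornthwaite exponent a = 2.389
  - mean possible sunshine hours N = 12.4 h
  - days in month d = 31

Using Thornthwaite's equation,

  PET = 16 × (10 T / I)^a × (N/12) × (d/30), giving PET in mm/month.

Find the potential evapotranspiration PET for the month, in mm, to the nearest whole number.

10T/I = 10 × 23.8 / 108.4 = 2.1956
(10T/I)^a = 2.1956^2.389 = 6.5459
Uncorrected PET = 16 × 6.5459 = 104.734 mm
Correction = (N/12)(d/30) = (12.4/12)(31/30) = 1.0678
PET = 104.734 × 1.0678 = 111.835 mm/month

112 mm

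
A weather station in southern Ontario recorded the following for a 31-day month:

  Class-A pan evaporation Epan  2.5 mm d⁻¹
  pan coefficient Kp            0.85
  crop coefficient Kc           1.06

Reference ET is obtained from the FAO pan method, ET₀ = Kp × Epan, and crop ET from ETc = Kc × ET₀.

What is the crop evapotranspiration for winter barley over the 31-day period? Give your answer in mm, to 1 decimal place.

69.8 mm

ET₀ = 0.85 × 2.5 = 2.1250 mm/d
ETc = Kc × ET₀ = 1.06 × 2.1250 = 2.2525 mm/d
Over 31 days: 2.2525 × 31 = 69.828 mm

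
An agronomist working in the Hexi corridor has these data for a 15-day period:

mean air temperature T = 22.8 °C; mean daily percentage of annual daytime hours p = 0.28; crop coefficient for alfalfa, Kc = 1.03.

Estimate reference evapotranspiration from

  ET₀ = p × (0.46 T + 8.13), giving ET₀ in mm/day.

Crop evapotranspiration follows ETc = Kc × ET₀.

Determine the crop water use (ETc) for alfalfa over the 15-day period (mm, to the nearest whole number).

ET₀ = 0.28 × (0.46 × 22.8 + 8.13) = 0.28 × 18.618 = 5.2130 mm/d
ETc = Kc × ET₀ = 1.03 × 5.2130 = 5.3694 mm/d
Over 15 days: 5.3694 × 15 = 80.541 mm

81 mm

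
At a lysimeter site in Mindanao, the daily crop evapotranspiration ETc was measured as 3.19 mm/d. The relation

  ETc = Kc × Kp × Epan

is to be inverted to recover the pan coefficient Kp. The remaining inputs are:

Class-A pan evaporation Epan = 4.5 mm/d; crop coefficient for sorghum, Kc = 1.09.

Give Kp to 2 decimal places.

ETc = Kc × Kp × Epan  ⇒  Kp = ETc / (Kc × Epan)
Kp = 3.19 / (1.09 × 4.5) = 3.19 / 4.905 = 0.6504

0.65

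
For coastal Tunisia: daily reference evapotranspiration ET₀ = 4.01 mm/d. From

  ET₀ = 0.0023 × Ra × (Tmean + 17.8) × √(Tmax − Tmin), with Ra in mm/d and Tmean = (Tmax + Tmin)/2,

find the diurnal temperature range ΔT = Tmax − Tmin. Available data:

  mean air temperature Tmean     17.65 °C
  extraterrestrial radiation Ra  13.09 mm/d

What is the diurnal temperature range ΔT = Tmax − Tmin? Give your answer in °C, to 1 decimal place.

√ΔT = ET₀ / [0.0023 × Ra × (Tmean+17.8)] = 4.01 / (0.0023 × 13.09 × 35.45) = 3.7572
ΔT = 3.7572² = 14.117 °C

14.1 °C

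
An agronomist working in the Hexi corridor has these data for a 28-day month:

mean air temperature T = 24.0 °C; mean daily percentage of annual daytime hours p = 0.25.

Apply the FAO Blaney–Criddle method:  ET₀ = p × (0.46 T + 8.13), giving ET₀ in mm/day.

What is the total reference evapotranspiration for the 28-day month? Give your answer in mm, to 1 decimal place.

134.2 mm

ET₀ = 0.25 × (0.46 × 24.0 + 8.13) = 0.25 × 19.170 = 4.7925 mm/d
Monthly total = 4.7925 × 28 = 134.190 mm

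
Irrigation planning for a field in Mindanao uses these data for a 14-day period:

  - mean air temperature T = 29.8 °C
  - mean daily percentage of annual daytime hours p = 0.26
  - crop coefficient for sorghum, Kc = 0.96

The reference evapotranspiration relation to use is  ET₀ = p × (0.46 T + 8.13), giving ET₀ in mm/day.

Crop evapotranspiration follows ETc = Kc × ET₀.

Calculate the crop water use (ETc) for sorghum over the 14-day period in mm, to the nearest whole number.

76 mm

ET₀ = 0.26 × (0.46 × 29.8 + 8.13) = 0.26 × 21.838 = 5.6779 mm/d
ETc = Kc × ET₀ = 0.96 × 5.6779 = 5.4508 mm/d
Over 14 days: 5.4508 × 14 = 76.311 mm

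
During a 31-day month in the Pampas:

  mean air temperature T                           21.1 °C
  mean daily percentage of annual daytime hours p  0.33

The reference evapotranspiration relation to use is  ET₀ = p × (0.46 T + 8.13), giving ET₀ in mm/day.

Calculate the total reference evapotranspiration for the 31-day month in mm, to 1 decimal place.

182.5 mm

ET₀ = 0.33 × (0.46 × 21.1 + 8.13) = 0.33 × 17.836 = 5.8859 mm/d
Monthly total = 5.8859 × 31 = 182.463 mm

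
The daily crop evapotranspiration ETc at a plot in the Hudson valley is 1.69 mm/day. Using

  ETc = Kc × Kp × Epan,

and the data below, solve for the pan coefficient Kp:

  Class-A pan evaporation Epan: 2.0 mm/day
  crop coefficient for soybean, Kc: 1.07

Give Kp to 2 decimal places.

ETc = Kc × Kp × Epan  ⇒  Kp = ETc / (Kc × Epan)
Kp = 1.69 / (1.07 × 2.0) = 1.69 / 2.140 = 0.7897

0.79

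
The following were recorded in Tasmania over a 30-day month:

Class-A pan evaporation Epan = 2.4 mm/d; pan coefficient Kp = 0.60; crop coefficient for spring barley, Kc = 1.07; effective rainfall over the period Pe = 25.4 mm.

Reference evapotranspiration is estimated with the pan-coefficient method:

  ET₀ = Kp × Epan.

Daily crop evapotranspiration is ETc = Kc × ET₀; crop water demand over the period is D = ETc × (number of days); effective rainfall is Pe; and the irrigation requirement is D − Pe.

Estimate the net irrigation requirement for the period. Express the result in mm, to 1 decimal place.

20.8 mm

ET₀ = 0.60 × 2.4 = 1.4400 mm/d
ETc = Kc × ET₀ = 1.07 × 1.4400 = 1.5408 mm/d
Crop demand D = ETc × 30 d = 1.5408 × 30 = 46.224 mm
D − Pe = 46.224 − 25.4 = 20.824 mm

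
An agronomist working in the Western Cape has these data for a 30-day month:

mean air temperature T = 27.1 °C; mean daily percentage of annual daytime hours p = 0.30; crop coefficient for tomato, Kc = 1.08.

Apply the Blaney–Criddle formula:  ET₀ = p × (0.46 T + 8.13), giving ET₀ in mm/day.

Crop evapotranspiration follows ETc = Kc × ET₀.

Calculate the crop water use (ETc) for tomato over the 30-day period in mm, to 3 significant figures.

ET₀ = 0.30 × (0.46 × 27.1 + 8.13) = 0.30 × 20.596 = 6.1788 mm/d
ETc = Kc × ET₀ = 1.08 × 6.1788 = 6.6731 mm/d
Over 30 days: 6.6731 × 30 = 200.193 mm

200 mm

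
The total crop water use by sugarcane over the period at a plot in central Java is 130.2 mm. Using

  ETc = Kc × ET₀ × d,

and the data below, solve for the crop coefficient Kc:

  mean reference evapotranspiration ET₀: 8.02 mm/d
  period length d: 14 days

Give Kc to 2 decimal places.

1.16

ETc = Kc × ET₀ × d  ⇒  Kc = ETc / (ET₀ × d)
Kc = 130.2 / (8.02 × 14) = 130.2 / 112.28 = 1.1596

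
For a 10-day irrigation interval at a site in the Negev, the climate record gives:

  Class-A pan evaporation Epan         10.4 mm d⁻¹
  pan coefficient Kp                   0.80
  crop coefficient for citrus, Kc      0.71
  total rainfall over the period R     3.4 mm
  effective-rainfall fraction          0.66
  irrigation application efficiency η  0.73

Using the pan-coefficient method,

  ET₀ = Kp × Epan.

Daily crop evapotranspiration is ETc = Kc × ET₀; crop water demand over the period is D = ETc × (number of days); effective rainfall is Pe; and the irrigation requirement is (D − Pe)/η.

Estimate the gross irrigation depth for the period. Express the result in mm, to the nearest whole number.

ET₀ = 0.80 × 10.4 = 8.3200 mm/d
ETc = Kc × ET₀ = 0.71 × 8.3200 = 5.9072 mm/d
Crop demand D = ETc × 10 d = 5.9072 × 10 = 59.072 mm
Pe = 0.66 × 3.4 = 2.244 mm
D − Pe = 59.072 − 2.244 = 56.828 mm
Gross irrigation = 56.828 / 0.73 = 77.847 mm

78 mm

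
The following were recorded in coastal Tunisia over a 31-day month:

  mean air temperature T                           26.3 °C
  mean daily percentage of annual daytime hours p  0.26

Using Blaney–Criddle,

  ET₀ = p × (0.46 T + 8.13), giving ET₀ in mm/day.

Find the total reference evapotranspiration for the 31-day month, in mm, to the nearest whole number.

ET₀ = 0.26 × (0.46 × 26.3 + 8.13) = 0.26 × 20.228 = 5.2593 mm/d
Monthly total = 5.2593 × 31 = 163.038 mm

163 mm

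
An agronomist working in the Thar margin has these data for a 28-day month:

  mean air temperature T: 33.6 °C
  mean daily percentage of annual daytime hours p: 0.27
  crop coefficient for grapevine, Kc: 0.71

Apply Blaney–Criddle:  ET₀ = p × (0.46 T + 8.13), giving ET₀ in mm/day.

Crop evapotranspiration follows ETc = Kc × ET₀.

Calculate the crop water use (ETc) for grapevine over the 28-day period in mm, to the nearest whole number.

127 mm

ET₀ = 0.27 × (0.46 × 33.6 + 8.13) = 0.27 × 23.586 = 6.3682 mm/d
ETc = Kc × ET₀ = 0.71 × 6.3682 = 4.5214 mm/d
Over 28 days: 4.5214 × 28 = 126.599 mm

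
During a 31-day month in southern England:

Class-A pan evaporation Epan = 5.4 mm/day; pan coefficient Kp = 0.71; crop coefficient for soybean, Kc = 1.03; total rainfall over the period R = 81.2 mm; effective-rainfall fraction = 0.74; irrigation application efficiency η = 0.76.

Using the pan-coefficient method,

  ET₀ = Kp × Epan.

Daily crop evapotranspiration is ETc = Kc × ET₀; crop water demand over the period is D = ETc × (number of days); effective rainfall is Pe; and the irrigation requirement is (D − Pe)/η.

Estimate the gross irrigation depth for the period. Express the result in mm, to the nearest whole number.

ET₀ = 0.71 × 5.4 = 3.8340 mm/d
ETc = Kc × ET₀ = 1.03 × 3.8340 = 3.9490 mm/d
Crop demand D = ETc × 31 d = 3.9490 × 31 = 122.419 mm
Pe = 0.74 × 81.2 = 60.088 mm
D − Pe = 122.419 − 60.088 = 62.331 mm
Gross irrigation = 62.331 / 0.76 = 82.014 mm

82 mm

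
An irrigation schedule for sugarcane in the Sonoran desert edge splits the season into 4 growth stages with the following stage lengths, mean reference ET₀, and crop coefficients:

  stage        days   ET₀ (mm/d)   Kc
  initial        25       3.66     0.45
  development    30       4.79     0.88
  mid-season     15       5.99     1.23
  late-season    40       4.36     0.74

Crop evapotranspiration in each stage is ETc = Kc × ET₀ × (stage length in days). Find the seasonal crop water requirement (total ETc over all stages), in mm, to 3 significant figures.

initial: 0.45 × 3.66 × 25 = 41.18 mm
development: 0.88 × 4.79 × 30 = 126.46 mm
mid-season: 1.23 × 5.99 × 15 = 110.52 mm
late-season: 0.74 × 4.36 × 40 = 129.06 mm
Seasonal total = 407.22 mm

407 mm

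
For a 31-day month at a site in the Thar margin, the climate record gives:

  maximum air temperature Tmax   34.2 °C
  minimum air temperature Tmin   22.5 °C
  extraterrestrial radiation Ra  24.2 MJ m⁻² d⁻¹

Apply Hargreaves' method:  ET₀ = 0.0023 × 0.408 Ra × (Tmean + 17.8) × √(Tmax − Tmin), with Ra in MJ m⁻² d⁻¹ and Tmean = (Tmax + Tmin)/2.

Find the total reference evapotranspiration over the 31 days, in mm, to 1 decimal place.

Tmean = (34.2 + 22.5)/2 = 28.35 °C
0.408 Ra = 0.408 × 24.2 = 9.8736 mm/d equivalent
ET₀ = 0.0023 × 9.8736 × (28.35 + 17.8) × √11.7 = 0.0023 × 9.8736 × 46.15 × 3.4205 = 3.5848 mm/d
Over 31 days: 3.5848 × 31 = 111.129 mm

111.1 mm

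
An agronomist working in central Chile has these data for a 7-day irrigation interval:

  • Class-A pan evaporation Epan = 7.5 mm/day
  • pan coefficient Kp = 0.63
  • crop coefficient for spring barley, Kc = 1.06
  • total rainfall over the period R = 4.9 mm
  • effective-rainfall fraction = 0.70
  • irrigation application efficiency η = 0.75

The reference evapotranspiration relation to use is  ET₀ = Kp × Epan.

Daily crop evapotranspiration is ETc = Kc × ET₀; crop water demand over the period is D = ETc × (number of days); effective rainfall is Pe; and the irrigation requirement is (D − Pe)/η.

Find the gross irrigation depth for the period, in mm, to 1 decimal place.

42.2 mm

ET₀ = 0.63 × 7.5 = 4.7250 mm/d
ETc = Kc × ET₀ = 1.06 × 4.7250 = 5.0085 mm/d
Crop demand D = ETc × 7 d = 5.0085 × 7 = 35.060 mm
Pe = 0.70 × 4.9 = 3.430 mm
D − Pe = 35.060 − 3.430 = 31.630 mm
Gross irrigation = 31.630 / 0.75 = 42.173 mm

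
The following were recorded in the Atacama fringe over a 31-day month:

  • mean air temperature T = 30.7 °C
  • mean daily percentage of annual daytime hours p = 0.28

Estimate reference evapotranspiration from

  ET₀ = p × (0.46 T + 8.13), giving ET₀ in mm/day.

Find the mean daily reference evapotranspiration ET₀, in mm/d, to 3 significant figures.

ET₀ = 0.28 × (0.46 × 30.7 + 8.13) = 0.28 × 22.252 = 6.2306 mm/d

6.23 mm/d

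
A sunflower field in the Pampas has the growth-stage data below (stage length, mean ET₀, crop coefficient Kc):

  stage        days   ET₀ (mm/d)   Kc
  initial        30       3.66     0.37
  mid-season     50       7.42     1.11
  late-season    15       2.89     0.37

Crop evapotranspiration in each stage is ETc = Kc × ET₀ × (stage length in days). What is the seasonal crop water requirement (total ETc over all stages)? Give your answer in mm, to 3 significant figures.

468 mm

initial: 0.37 × 3.66 × 30 = 40.63 mm
mid-season: 1.11 × 7.42 × 50 = 411.81 mm
late-season: 0.37 × 2.89 × 15 = 16.04 mm
Seasonal total = 468.48 mm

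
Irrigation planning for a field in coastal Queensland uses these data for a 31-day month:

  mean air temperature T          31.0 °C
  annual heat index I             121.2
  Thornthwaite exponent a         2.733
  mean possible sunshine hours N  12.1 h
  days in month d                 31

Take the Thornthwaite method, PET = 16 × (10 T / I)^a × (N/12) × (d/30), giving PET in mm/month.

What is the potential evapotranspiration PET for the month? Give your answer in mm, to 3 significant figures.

10T/I = 10 × 31.0 / 121.2 = 2.5578
(10T/I)^a = 2.5578^2.733 = 13.0227
Uncorrected PET = 16 × 13.0227 = 208.363 mm
Correction = (N/12)(d/30) = (12.1/12)(31/30) = 1.0419
PET = 208.363 × 1.0419 = 217.093 mm/month

217 mm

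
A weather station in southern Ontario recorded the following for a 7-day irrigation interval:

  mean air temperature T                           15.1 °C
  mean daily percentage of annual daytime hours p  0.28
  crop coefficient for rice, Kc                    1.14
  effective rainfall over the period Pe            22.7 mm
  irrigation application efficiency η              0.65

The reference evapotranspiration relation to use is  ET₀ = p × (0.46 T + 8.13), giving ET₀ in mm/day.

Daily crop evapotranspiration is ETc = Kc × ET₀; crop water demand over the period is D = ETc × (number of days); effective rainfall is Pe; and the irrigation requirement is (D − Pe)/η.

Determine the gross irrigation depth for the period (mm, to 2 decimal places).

ET₀ = 0.28 × (0.46 × 15.1 + 8.13) = 0.28 × 15.076 = 4.2213 mm/d
ETc = Kc × ET₀ = 1.14 × 4.2213 = 4.8123 mm/d
Crop demand D = ETc × 7 d = 4.8123 × 7 = 33.686 mm
D − Pe = 33.686 − 22.7 = 10.986 mm
Gross irrigation = 10.986 / 0.65 = 16.902 mm

16.90 mm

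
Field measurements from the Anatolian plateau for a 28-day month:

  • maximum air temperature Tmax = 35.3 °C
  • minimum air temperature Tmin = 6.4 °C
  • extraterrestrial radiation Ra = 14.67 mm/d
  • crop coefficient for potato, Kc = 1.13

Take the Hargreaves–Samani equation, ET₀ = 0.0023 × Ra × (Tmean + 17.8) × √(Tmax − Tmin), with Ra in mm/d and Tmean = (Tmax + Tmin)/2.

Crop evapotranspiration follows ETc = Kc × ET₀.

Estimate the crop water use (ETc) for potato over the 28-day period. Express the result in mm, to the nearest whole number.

Tmean = (35.3 + 6.4)/2 = 20.85 °C
ET₀ = 0.0023 × 14.67 × (20.85 + 17.8) × √28.9 = 0.0023 × 14.67 × 38.65 × 5.3759 = 7.0107 mm/d
ETc = Kc × ET₀ = 1.13 × 7.0107 = 7.9221 mm/d
Over 28 days: 7.9221 × 28 = 221.819 mm

222 mm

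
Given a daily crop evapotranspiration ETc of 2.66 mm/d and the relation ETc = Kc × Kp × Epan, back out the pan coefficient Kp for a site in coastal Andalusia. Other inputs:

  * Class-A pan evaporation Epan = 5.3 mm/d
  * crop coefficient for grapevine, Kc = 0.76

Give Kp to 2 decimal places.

0.66

ETc = Kc × Kp × Epan  ⇒  Kp = ETc / (Kc × Epan)
Kp = 2.66 / (0.76 × 5.3) = 2.66 / 4.028 = 0.6604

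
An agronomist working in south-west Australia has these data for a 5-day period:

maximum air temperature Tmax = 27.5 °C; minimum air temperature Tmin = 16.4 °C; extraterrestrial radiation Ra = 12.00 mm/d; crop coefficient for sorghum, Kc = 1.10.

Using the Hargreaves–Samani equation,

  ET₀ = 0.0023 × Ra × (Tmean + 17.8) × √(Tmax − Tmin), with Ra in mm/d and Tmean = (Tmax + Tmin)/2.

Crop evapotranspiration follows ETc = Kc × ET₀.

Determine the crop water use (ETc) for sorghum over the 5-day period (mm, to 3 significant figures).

Tmean = (27.5 + 16.4)/2 = 21.95 °C
ET₀ = 0.0023 × 12.00 × (21.95 + 17.8) × √11.1 = 0.0023 × 12.00 × 39.75 × 3.3317 = 3.6552 mm/d
ETc = Kc × ET₀ = 1.10 × 3.6552 = 4.0207 mm/d
Over 5 days: 4.0207 × 5 = 20.104 mm

20.1 mm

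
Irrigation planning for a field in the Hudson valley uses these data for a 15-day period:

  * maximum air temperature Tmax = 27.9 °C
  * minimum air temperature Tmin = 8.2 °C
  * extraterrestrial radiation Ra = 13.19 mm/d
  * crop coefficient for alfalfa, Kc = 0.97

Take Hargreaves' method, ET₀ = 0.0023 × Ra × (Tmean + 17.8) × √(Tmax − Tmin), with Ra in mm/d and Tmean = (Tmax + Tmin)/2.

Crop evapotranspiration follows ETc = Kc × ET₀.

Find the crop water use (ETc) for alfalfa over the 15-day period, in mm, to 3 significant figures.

70.2 mm

Tmean = (27.9 + 8.2)/2 = 18.05 °C
ET₀ = 0.0023 × 13.19 × (18.05 + 17.8) × √19.7 = 0.0023 × 13.19 × 35.85 × 4.4385 = 4.8272 mm/d
ETc = Kc × ET₀ = 0.97 × 4.8272 = 4.6824 mm/d
Over 15 days: 4.6824 × 15 = 70.236 mm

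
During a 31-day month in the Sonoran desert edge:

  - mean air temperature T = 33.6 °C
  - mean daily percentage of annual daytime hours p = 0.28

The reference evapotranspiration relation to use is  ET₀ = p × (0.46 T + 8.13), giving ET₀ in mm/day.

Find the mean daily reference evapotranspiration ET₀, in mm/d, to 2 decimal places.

6.60 mm/d

ET₀ = 0.28 × (0.46 × 33.6 + 8.13) = 0.28 × 23.586 = 6.6041 mm/d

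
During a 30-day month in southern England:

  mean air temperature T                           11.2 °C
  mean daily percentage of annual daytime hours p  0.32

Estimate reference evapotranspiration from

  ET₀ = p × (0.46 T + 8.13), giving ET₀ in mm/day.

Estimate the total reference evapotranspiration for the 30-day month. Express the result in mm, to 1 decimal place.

ET₀ = 0.32 × (0.46 × 11.2 + 8.13) = 0.32 × 13.282 = 4.2502 mm/d
Monthly total = 4.2502 × 30 = 127.506 mm

127.5 mm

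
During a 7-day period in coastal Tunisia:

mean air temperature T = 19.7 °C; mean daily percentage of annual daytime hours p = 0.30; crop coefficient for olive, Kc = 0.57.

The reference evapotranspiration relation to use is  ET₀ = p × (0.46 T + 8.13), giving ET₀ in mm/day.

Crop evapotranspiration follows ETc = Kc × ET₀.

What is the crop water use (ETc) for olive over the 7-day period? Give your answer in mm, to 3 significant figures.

20.6 mm

ET₀ = 0.30 × (0.46 × 19.7 + 8.13) = 0.30 × 17.192 = 5.1576 mm/d
ETc = Kc × ET₀ = 0.57 × 5.1576 = 2.9398 mm/d
Over 7 days: 2.9398 × 7 = 20.579 mm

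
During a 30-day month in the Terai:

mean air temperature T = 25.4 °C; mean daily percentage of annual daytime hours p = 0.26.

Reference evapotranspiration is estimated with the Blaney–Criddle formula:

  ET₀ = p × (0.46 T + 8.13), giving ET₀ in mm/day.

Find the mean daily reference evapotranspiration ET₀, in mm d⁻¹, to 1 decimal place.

5.2 mm d⁻¹

ET₀ = 0.26 × (0.46 × 25.4 + 8.13) = 0.26 × 19.814 = 5.1516 mm/d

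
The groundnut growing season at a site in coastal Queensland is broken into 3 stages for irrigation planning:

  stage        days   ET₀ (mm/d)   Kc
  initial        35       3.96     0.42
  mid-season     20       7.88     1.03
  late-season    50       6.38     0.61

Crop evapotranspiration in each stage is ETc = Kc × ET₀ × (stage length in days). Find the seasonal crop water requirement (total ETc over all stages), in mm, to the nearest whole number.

415 mm

initial: 0.42 × 3.96 × 35 = 58.21 mm
mid-season: 1.03 × 7.88 × 20 = 162.33 mm
late-season: 0.61 × 6.38 × 50 = 194.59 mm
Seasonal total = 415.13 mm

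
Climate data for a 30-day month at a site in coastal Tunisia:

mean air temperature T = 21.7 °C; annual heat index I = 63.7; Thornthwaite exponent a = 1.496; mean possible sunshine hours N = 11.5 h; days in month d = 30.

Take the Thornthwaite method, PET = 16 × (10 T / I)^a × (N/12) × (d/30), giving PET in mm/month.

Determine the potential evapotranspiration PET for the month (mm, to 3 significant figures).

10T/I = 10 × 21.7 / 63.7 = 3.4066
(10T/I)^a = 3.4066^1.496 = 6.2568
Uncorrected PET = 16 × 6.2568 = 100.109 mm
Correction = (N/12)(d/30) = (11.5/12)(30/30) = 0.9583
PET = 100.109 × 0.9583 = 95.934 mm/month

95.9 mm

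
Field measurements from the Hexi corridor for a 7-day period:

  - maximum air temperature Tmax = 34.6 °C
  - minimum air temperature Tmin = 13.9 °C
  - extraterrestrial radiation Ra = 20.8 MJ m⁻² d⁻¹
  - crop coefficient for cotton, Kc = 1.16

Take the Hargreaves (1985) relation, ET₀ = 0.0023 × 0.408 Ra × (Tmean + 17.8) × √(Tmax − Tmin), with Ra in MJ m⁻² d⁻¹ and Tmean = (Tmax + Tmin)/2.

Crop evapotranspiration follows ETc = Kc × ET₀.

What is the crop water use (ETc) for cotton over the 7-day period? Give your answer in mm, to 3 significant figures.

30.3 mm

Tmean = (34.6 + 13.9)/2 = 24.25 °C
0.408 Ra = 0.408 × 20.8 = 8.4864 mm/d equivalent
ET₀ = 0.0023 × 8.4864 × (24.25 + 17.8) × √20.7 = 0.0023 × 8.4864 × 42.05 × 4.5497 = 3.7342 mm/d
ETc = Kc × ET₀ = 1.16 × 3.7342 = 4.3317 mm/d
Over 7 days: 4.3317 × 7 = 30.322 mm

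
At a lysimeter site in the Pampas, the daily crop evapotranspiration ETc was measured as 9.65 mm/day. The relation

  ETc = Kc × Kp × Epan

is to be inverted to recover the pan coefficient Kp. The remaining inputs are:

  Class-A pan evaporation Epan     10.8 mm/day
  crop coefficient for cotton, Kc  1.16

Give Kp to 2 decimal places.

0.77

ETc = Kc × Kp × Epan  ⇒  Kp = ETc / (Kc × Epan)
Kp = 9.65 / (1.16 × 10.8) = 9.65 / 12.528 = 0.7703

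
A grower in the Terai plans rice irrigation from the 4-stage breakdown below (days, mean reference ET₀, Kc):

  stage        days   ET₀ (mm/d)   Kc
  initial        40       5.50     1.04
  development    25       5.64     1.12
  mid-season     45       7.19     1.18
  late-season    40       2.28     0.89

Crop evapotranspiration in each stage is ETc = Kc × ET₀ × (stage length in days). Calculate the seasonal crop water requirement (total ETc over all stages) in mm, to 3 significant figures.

850 mm

initial: 1.04 × 5.50 × 40 = 228.80 mm
development: 1.12 × 5.64 × 25 = 157.92 mm
mid-season: 1.18 × 7.19 × 45 = 381.79 mm
late-season: 0.89 × 2.28 × 40 = 81.17 mm
Seasonal total = 849.68 mm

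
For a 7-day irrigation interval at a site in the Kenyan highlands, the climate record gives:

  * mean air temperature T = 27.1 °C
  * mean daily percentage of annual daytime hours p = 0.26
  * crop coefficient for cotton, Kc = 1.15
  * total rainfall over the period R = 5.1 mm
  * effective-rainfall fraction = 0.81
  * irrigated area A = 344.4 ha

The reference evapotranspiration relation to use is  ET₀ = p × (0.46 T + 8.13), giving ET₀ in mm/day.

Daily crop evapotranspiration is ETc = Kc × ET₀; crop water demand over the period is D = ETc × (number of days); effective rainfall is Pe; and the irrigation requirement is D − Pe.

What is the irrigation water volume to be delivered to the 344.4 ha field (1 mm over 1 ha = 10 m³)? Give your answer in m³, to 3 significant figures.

134000 m³

ET₀ = 0.26 × (0.46 × 27.1 + 8.13) = 0.26 × 20.596 = 5.3550 mm/d
ETc = Kc × ET₀ = 1.15 × 5.3550 = 6.1583 mm/d
Crop demand D = ETc × 7 d = 6.1583 × 7 = 43.108 mm
Pe = 0.81 × 5.1 = 4.131 mm
D − Pe = 43.108 − 4.131 = 38.977 mm
Volume = 38.977 mm × 344.4 ha × 10 = 134236.8 m³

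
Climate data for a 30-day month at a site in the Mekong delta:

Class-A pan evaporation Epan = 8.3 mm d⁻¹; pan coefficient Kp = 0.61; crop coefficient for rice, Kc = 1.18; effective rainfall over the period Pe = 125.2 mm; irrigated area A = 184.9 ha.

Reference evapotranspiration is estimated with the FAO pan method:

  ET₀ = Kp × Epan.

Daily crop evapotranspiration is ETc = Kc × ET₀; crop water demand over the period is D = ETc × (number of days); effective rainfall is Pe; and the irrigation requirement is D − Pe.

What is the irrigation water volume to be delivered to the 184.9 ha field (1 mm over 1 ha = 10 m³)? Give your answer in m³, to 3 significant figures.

ET₀ = 0.61 × 8.3 = 5.0630 mm/d
ETc = Kc × ET₀ = 1.18 × 5.0630 = 5.9743 mm/d
Crop demand D = ETc × 30 d = 5.9743 × 30 = 179.229 mm
D − Pe = 179.229 − 125.2 = 54.029 mm
Volume = 54.029 mm × 184.9 ha × 10 = 99899.6 m³

99900 m³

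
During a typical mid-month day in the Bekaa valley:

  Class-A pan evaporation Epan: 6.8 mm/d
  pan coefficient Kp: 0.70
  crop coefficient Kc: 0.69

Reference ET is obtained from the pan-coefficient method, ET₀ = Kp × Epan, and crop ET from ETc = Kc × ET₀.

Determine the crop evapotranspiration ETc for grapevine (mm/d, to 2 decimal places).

3.28 mm/d

ET₀ = 0.70 × 6.8 = 4.7600 mm/d
ETc = Kc × ET₀ = 0.69 × 4.7600 = 3.2844 mm/d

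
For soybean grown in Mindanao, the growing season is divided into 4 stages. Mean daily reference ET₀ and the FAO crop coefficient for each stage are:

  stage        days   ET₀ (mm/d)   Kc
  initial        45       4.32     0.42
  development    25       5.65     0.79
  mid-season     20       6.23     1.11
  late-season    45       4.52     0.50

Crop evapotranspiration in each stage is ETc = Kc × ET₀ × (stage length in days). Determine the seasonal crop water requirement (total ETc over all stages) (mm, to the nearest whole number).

433 mm

initial: 0.42 × 4.32 × 45 = 81.65 mm
development: 0.79 × 5.65 × 25 = 111.59 mm
mid-season: 1.11 × 6.23 × 20 = 138.31 mm
late-season: 0.50 × 4.52 × 45 = 101.70 mm
Seasonal total = 433.25 mm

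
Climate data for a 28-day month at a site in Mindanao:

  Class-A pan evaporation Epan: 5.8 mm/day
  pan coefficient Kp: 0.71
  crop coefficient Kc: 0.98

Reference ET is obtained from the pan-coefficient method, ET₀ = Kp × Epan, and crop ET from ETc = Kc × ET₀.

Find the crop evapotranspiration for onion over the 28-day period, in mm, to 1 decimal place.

ET₀ = 0.71 × 5.8 = 4.1180 mm/d
ETc = Kc × ET₀ = 0.98 × 4.1180 = 4.0356 mm/d
Over 28 days: 4.0356 × 28 = 112.997 mm

113.0 mm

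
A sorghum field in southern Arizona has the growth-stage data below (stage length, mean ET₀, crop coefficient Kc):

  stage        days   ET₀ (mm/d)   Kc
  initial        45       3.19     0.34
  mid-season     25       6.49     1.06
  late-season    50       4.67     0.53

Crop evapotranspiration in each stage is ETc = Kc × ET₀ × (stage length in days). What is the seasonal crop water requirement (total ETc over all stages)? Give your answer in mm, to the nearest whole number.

345 mm

initial: 0.34 × 3.19 × 45 = 48.81 mm
mid-season: 1.06 × 6.49 × 25 = 171.99 mm
late-season: 0.53 × 4.67 × 50 = 123.76 mm
Seasonal total = 344.56 mm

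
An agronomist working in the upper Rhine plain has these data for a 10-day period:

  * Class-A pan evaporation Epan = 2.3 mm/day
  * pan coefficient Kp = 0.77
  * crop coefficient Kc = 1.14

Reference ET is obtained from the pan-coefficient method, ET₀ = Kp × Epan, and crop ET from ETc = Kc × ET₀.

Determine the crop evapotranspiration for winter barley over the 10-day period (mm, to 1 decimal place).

ET₀ = 0.77 × 2.3 = 1.7710 mm/d
ETc = Kc × ET₀ = 1.14 × 1.7710 = 2.0189 mm/d
Over 10 days: 2.0189 × 10 = 20.189 mm

20.2 mm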